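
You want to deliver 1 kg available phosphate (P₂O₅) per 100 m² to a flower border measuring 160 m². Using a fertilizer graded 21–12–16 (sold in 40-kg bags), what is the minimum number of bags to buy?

1 bags

Product per 100 m² = 1 / 12% = 8.33333 kg.
Total product = 8.33333 × 160 / 100 = 13.3333 kg.
Bags = ⌈13.3333 / 40⌉ = 1.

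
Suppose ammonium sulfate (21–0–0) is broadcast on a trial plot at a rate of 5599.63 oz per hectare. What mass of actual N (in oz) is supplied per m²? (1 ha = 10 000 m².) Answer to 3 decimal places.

nitrogen per hectare = 5599.63 × 21% = 1175.92 oz.
Convert to per m²: 1175.92 × 0.0001 = 0.117592 oz.

0.118 oz N per sq m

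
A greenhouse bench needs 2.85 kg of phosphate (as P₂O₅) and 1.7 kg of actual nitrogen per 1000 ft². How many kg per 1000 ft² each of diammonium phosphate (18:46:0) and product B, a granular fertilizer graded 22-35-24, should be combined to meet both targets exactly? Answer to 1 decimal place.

Per-1000 ft² balance (a = diammonium phosphate, b = product B):
P₂O₅: 0.46·a + 0.35·b = 2.85
N: 0.18·a + 0.22·b = 1.7
Solving simultaneously: a = 0.837696, b = 7.04188.

0.8 kg diammonium phosphate, 7.0 kg product B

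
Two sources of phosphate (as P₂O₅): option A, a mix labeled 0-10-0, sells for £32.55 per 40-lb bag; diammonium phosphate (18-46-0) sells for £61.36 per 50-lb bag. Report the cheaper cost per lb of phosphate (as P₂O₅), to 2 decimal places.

option A: P₂O₅ per bag = 40 × 10% = 4 lb; cost = 32.55 / 4 = £8.1375/lb P₂O₅.
diammonium phosphate: P₂O₅ per bag = 50 × 46% = 23 lb; cost = 61.36 / 23 = £2.6678/lb P₂O₅.
diammonium phosphate is cheaper.

£2.67 per lb P₂O₅ (diammonium phosphate)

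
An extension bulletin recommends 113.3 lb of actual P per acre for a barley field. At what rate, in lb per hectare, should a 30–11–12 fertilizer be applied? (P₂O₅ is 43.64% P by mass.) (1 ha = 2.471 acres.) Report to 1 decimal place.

As P₂O₅: 113.3 / 0.4364 = 259.624 lb per acre.
Product per acre = 259.624 / 11% = 2360.22 lb.
Convert to per hectare: 2360.22 × 2.471 = 5832.104 lb.

5832.1 lb of product per hectare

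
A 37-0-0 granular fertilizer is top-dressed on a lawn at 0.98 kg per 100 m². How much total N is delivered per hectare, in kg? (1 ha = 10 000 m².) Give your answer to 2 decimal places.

36.26 kg N per hectare

nitrogen per 100 m² = 0.98 × 37% = 0.3626 kg.
Convert to per hectare: 0.3626 × 100 = 36.26 kg.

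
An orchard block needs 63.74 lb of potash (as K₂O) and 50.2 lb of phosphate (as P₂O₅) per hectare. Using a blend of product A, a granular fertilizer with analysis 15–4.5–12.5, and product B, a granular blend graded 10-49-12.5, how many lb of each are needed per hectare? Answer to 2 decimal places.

448.68 lb product A, 61.24 lb product B

With a, b = lb per hectare of product A and product B:
K₂O: 0.125·a + 0.125·b = 63.74
P₂O₅: 0.045·a + 0.49·b = 50.2
Eliminate b: (row1) − 0.125/0.49·(row2) → 0.11352·a = 50.9339, so a = 448.676.
Then b = (50.2 − 0.045·448.676) / 0.49 = 61.244.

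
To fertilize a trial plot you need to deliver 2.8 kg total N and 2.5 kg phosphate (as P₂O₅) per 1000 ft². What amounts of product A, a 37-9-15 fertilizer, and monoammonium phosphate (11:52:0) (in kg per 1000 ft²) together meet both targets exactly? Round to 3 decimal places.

6.471 kg product A, 3.688 kg monoammonium phosphate

With a, b = kg per 1000 ft² of product A and monoammonium phosphate:
N: 0.37·a + 0.11·b = 2.8
P₂O₅: 0.09·a + 0.52·b = 2.5
Eliminate b: (row1) − 0.11/0.52·(row2) → 0.350962·a = 2.27115, so a = 6.47123.
Then b = (2.5 − 0.09·6.47123) / 0.52 = 3.68767.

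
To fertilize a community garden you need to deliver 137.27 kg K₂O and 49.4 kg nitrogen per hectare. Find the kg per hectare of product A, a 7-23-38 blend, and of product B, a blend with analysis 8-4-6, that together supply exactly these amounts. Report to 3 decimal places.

With a, b = kg per hectare of product A and product B:
K₂O: 0.38·a + 0.06·b = 137.27
N: 0.07·a + 0.08·b = 49.4
From row1: a = (137.27 − 0.06·b) / 0.38.
Into row2: 0.07·(137.27 − 0.06·b)/0.38 + 0.08·b = 49.4 → b = 349.7366, a = 306.0153.

306.015 kg product A, 349.737 kg product B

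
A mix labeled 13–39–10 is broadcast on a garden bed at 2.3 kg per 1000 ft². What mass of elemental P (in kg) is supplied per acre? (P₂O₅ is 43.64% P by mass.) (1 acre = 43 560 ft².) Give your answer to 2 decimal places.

17.05 kg P per acre

P₂O₅ per 1000 ft² = 2.3 × 39% = 0.897 kg.
Elemental P = 0.897 × 0.4364 = 0.391451 kg per 1000 ft².
Convert to per acre: 0.391451 × 43.56 = 17.0516 kg.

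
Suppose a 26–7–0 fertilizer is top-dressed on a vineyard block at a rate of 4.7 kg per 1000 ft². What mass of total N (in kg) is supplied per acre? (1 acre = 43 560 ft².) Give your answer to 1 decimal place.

nitrogen per 1000 ft² = 4.7 × 26% = 1.222 kg.
Convert to per acre: 1.222 × 43.56 = 53.2303 kg.

53.2 kg N per acre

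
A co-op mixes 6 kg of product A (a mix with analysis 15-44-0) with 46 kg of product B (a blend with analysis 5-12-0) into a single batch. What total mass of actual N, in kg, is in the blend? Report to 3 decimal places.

3.200 kg N

N mass = 15%×6 + 5%×46 = 3.2 kg.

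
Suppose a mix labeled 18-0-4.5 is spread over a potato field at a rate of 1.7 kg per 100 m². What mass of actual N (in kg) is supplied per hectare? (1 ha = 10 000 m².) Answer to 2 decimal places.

nitrogen per 100 m² = 1.7 × 18% = 0.306 kg.
Convert to per hectare: 0.306 × 100 = 30.6 kg.

30.60 kg N per hectare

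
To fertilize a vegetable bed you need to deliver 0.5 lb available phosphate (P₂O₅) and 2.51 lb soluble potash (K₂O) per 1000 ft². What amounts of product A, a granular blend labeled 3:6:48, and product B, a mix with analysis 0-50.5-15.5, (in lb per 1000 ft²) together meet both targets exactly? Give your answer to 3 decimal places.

Let a = lb of product A, b = lb of product B (per 1000 ft²).
P₂O₅: 0.06·a + 0.505·b = 0.5
K₂O: 0.48·a + 0.155·b = 2.51
From row1: a = (0.5 − 0.505·b) / 0.06.
Into row2: 0.48·(0.5 − 0.505·b)/0.06 + 0.155·b = 2.51 → b = 0.383526, a = 5.10532.

5.105 lb product A, 0.384 lb product B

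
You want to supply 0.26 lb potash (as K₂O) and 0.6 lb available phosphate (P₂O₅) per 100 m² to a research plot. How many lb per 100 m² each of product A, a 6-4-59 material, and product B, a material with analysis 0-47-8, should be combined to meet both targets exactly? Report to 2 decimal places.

Per-100 m² balance (a = product A, b = product B):
K₂O: 0.59·a + 0.08·b = 0.26
P₂O₅: 0.04·a + 0.47·b = 0.6
From row1: a = (0.26 − 0.08·b) / 0.59.
Into row2: 0.04·(0.26 − 0.08·b)/0.59 + 0.47·b = 0.6 → b = 1.25356, a = 0.270704.

0.27 lb product A, 1.25 lb product B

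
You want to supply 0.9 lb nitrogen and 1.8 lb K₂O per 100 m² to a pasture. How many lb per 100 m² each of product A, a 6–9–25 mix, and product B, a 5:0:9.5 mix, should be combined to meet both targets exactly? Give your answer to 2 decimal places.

0.66 lb product A, 17.21 lb product B

Per-100 m² balance (a = product A, b = product B):
N: 0.06·a + 0.05·b = 0.9
K₂O: 0.25·a + 0.095·b = 1.8
Solving simultaneously: a = 0.661765, b = 17.2059.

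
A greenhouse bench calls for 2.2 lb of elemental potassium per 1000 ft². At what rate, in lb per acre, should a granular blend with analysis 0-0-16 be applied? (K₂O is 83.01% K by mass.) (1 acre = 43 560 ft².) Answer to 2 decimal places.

721.54 lb of product per acre

As K₂O: 2.2 / 0.8301 = 2.65028 lb per 1000 ft².
Product per 1000 ft² = 2.65028 / 16% = 16.5643 lb.
Convert to per acre: 16.5643 × 43.56 = 721.5396 lb.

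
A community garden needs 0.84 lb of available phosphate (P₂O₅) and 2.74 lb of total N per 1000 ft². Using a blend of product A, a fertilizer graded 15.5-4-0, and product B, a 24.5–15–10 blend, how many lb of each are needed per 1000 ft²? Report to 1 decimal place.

Let a = lb of product A, b = lb of product B (per 1000 ft²).
P₂O₅: 0.04·a + 0.15·b = 0.84
N: 0.155·a + 0.245·b = 2.74
From row1: a = (0.84 − 0.15·b) / 0.04.
Into row2: 0.155·(0.84 − 0.15·b)/0.04 + 0.245·b = 2.74 → b = 1.5316, a = 15.2565.

15.3 lb product A, 1.5 lb product B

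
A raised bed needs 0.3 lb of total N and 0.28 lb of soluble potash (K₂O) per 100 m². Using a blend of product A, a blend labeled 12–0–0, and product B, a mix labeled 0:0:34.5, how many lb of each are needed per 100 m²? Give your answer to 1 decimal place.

2.5 lb product A, 0.8 lb product B

Let a = lb of product A, b = lb of product B (per 100 m²).
N: 0.12·a + 0·b = 0.3
K₂O: 0·a + 0.345·b = 0.28
Solving simultaneously: a = 2.5, b = 0.811594.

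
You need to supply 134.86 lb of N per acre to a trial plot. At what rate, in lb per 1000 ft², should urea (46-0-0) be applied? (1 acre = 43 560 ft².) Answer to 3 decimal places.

6.730 lb of product per thousand sq ft

Product per acre = 134.86 / 46% = 293.174 lb.
Convert to per 1000 ft²: 293.174 × 0.0229568 = 6.73035 lb.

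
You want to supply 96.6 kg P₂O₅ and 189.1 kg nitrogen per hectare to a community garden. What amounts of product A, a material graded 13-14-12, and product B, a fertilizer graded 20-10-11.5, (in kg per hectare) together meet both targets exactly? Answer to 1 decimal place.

Let a = kg of product A, b = kg of product B (per hectare).
P₂O₅: 0.14·a + 0.1·b = 96.6
N: 0.13·a + 0.2·b = 189.1
Eliminate a: (row1) − 0.14/0.13·(row2) → -0.115385·b = -107.046, so b = 927.733.
Back-substitute: a = (96.6 − 0.1·927.733) / 0.14 = 27.3333.

27.3 kg product A, 927.7 kg product B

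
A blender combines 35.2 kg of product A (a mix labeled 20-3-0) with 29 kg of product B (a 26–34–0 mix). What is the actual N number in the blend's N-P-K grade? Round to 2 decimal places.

22.71% N

Total mass = 35.2 + 29 = 64.2 kg.
N mass = 20%×35.2 + 26%×29 = 14.58 kg.
% N = 14.58 / 64.2 = 22.7103%.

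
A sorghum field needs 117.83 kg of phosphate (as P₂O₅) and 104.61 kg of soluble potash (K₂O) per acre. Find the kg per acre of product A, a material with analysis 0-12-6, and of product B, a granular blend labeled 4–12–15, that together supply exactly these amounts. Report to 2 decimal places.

474.19 kg product A, 507.72 kg product B

With a, b = kg per acre of product A and product B:
P₂O₅: 0.12·a + 0.12·b = 117.83
K₂O: 0.06·a + 0.15·b = 104.61
From row1: a = (117.83 − 0.12·b) / 0.12.
Into row2: 0.06·(117.83 − 0.12·b)/0.12 + 0.15·b = 104.61 → b = 507.722, a = 474.194.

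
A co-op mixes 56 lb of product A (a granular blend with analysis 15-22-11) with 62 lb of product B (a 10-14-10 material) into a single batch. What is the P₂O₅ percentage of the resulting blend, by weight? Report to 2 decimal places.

17.80% P₂O₅

Total mass = 56 + 62 = 118 lb.
P₂O₅ mass = 22%×56 + 14%×62 = 21 lb.
% P₂O₅ = 21 / 118 = 17.7966%.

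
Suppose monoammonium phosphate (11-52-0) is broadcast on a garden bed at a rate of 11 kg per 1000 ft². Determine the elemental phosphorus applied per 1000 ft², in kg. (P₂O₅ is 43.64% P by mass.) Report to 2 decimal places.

2.50 kg P per thousand sq ft

P₂O₅ per 1000 ft² = 11 × 52% = 5.72 kg.
Elemental P = 5.72 × 0.4364 = 2.49621 kg per 1000 ft².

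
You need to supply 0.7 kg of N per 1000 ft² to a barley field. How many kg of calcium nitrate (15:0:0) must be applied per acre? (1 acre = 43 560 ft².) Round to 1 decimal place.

203.3 kg of product per acre

Product per 1000 ft² = 0.7 / 15% = 4.66667 kg.
Convert to per acre: 4.66667 × 43.56 = 203.28 kg.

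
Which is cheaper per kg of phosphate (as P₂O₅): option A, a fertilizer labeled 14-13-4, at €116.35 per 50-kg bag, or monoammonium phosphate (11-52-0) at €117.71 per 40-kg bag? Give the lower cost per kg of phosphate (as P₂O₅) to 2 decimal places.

option A: P₂O₅ per bag = 50 × 13% = 6.5 kg; cost = 116.35 / 6.5 = €17.9000/kg P₂O₅.
monoammonium phosphate: P₂O₅ per bag = 40 × 52% = 20.8 kg; cost = 117.71 / 20.8 = €5.6591/kg P₂O₅.
monoammonium phosphate is cheaper.

€5.66 per kg P₂O₅ (monoammonium phosphate)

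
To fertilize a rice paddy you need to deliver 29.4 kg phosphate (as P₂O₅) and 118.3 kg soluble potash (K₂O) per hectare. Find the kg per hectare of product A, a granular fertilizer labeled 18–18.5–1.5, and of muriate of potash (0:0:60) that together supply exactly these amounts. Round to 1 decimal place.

Per-hectare balance (a = product A, b = muriate of potash):
P₂O₅: 0.185·a + 0·b = 29.4
K₂O: 0.015·a + 0.6·b = 118.3
Eliminate b: (row1) − 0/0.6·(row2) → 0.185·a = 29.4, so a = 158.919.
Then b = (118.3 − 0.015·158.919) / 0.6 = 193.194.

158.9 kg product A, 193.2 kg muriate of potash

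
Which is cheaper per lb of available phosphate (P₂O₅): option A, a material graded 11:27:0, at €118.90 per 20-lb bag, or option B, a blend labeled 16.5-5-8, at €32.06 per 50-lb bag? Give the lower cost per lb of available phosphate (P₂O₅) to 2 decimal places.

€12.82 per lb P₂O₅ (option B)

option A: P₂O₅ per bag = 20 × 27% = 5.4 lb; cost = 118.90 / 5.4 = €22.0185/lb P₂O₅.
option B: P₂O₅ per bag = 50 × 5% = 2.5 lb; cost = 32.06 / 2.5 = €12.8240/lb P₂O₅.
option B is cheaper.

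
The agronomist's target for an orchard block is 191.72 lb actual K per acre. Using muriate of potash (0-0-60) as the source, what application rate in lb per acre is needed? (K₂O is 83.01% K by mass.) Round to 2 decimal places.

384.93 lb of product per acre

As K₂O: 191.72 / 0.8301 = 230.96 lb per acre.
Product per acre = 230.96 / 60% = 384.934 lb.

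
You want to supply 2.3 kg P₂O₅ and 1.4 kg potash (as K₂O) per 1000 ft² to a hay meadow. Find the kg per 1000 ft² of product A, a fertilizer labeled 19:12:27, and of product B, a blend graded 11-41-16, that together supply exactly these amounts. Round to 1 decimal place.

2.3 kg product A, 5.0 kg product B

Let a = kg of product A, b = kg of product B (per 1000 ft²).
P₂O₅: 0.12·a + 0.41·b = 2.3
K₂O: 0.27·a + 0.16·b = 1.4
Eliminate a: (row1) − 0.12/0.27·(row2) → 0.338889·b = 1.67778, so b = 4.95082.
Back-substitute: a = (2.3 − 0.41·4.95082) / 0.12 = 2.25137.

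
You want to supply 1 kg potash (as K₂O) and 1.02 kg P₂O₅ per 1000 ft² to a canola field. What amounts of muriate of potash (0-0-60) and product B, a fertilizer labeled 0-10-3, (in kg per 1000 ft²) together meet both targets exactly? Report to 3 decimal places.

1.157 kg muriate of potash, 10.200 kg product B

With a, b = kg per 1000 ft² of muriate of potash and product B:
K₂O: 0.6·a + 0.03·b = 1
P₂O₅: 0·a + 0.1·b = 1.02
Solving simultaneously: a = 1.15667, b = 10.2.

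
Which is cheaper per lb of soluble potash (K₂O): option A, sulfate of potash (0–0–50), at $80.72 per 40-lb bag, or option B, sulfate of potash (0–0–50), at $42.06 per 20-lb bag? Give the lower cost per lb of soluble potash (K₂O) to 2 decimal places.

$4.04 per lb K₂O (option A)

option A: K₂O per bag = 40 × 50% = 20 lb; cost = 80.72 / 20 = $4.0360/lb K₂O.
option B: K₂O per bag = 20 × 50% = 10 lb; cost = 42.06 / 10 = $4.2060/lb K₂O.
option A is cheaper.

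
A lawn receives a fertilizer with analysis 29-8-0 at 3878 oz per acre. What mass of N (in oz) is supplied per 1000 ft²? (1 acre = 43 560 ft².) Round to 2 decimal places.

nitrogen per acre = 3878 × 29% = 1124.62 oz.
Convert to per 1000 ft²: 1124.62 × 0.0229568 = 25.8177 oz.

25.82 oz N per thousand sq ft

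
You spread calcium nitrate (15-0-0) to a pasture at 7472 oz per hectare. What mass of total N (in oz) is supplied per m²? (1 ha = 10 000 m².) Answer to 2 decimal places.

nitrogen per hectare = 7472 × 15% = 1120.8 oz.
Convert to per m²: 1120.8 × 0.0001 = 0.11208 oz.

0.11 oz N per sq m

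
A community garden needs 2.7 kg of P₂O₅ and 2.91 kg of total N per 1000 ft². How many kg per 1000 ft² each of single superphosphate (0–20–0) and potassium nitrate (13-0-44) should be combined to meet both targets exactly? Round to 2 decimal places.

Per-1000 ft² balance (a = single superphosphate, b = potassium nitrate):
P₂O₅: 0.2·a + 0·b = 2.7
N: 0·a + 0.13·b = 2.91
Solving simultaneously: a = 13.5, b = 22.3846.

13.50 kg single superphosphate, 22.38 kg potassium nitrate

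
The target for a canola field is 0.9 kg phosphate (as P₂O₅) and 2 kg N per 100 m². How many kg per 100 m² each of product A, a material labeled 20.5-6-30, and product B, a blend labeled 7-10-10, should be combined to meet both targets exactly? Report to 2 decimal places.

8.40 kg product A, 3.96 kg product B

Let a = kg of product A, b = kg of product B (per 100 m²).
P₂O₅: 0.06·a + 0.1·b = 0.9
N: 0.205·a + 0.07·b = 2
Eliminate a: (row1) − 0.06/0.205·(row2) → 0.0795122·b = 0.314634, so b = 3.95706.
Back-substitute: a = (0.9 − 0.1·3.95706) / 0.06 = 8.40491.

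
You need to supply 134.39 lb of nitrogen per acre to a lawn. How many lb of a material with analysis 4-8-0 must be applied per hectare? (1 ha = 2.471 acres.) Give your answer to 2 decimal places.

Product per acre = 134.39 / 4% = 3359.75 lb.
Convert to per hectare: 3359.75 × 2.471 = 8301.942 lb.

8301.94 lb of product per hectare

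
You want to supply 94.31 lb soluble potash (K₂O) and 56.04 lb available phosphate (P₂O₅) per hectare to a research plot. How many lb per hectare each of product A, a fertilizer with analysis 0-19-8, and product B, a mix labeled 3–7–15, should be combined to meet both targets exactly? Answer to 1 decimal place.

Per-hectare balance (a = product A, b = product B):
K₂O: 0.08·a + 0.15·b = 94.31
P₂O₅: 0.19·a + 0.07·b = 56.04
Solving simultaneously: a = 78.7904, b = 586.712.

78.8 lb product A, 586.7 lb product B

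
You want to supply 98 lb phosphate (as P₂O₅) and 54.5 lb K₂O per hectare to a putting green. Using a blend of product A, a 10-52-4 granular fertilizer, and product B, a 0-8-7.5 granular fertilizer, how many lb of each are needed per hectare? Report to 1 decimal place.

83.5 lb product A, 682.1 lb product B

Per-hectare balance (a = product A, b = product B):
P₂O₅: 0.52·a + 0.08·b = 98
K₂O: 0.04·a + 0.075·b = 54.5
From row1: a = (98 − 0.08·b) / 0.52.
Into row2: 0.04·(98 − 0.08·b)/0.52 + 0.075·b = 54.5 → b = 682.123, a = 83.5196.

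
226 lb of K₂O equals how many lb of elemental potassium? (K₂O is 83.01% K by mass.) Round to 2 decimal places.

187.60 lb K

K = 226 × 0.8301 = 187.603 lb.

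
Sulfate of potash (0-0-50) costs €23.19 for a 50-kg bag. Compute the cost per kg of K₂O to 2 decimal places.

€0.93 per kg K₂O

K₂O in bag = 50 × 50% = 25 kg.
Cost per kg K₂O = €23.19 / 25 = €0.9276.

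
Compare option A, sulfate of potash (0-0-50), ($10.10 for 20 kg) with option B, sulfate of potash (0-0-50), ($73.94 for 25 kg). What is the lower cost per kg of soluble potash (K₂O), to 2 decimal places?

option A: K₂O per bag = 20 × 50% = 10 kg; cost = 10.10 / 10 = $1.0100/kg K₂O.
option B: K₂O per bag = 25 × 50% = 12.5 kg; cost = 73.94 / 12.5 = $5.9152/kg K₂O.
option A is cheaper.

$1.01 per kg K₂O (option A)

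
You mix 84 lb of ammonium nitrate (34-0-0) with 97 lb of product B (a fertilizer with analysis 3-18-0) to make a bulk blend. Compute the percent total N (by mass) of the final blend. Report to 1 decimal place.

Total mass = 84 + 97 = 181 lb.
N mass = 34%×84 + 3%×97 = 31.47 lb.
% N = 31.47 / 181 = 17.3867%.

17.4% N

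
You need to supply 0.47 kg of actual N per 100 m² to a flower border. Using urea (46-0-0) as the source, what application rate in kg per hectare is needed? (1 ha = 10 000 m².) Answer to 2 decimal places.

102.17 kg of product per hectare

Product per 100 m² = 0.47 / 46% = 1.02174 kg.
Convert to per hectare: 1.02174 × 100 = 102.174 kg.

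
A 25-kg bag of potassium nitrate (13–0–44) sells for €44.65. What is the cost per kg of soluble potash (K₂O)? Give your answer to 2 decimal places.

K₂O in bag = 25 × 44% = 11 kg.
Cost per kg K₂O = €44.65 / 11 = €4.0591.

€4.06 per kg K₂O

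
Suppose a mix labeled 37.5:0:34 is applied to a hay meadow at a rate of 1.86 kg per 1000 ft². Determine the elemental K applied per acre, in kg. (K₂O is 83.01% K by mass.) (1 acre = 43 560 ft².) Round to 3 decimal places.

22.867 kg K per acre

K₂O per 1000 ft² = 1.86 × 34% = 0.6324 kg.
Elemental K = 0.6324 × 0.8301 = 0.524955 kg per 1000 ft².
Convert to per acre: 0.524955 × 43.56 = 22.8671 kg.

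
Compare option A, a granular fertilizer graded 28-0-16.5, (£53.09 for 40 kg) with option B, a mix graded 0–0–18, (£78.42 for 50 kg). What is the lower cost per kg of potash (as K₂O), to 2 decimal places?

£8.04 per kg K₂O (option A)

option A: K₂O per bag = 40 × 16.5% = 6.6 kg; cost = 53.09 / 6.6 = £8.0439/kg K₂O.
option B: K₂O per bag = 50 × 18% = 9 kg; cost = 78.42 / 9 = £8.7133/kg K₂O.
option A is cheaper.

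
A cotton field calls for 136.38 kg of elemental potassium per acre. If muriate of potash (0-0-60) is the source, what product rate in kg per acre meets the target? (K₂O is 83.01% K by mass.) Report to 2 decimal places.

As K₂O: 136.38 / 0.8301 = 164.293 kg per acre.
Product per acre = 164.293 / 60% = 273.822 kg.

273.82 kg of product per acre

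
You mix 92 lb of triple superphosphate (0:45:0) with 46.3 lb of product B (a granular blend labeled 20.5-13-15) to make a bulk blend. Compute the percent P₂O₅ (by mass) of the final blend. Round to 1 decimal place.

34.3% P₂O₅

Total mass = 92 + 46.3 = 138.3 lb.
P₂O₅ mass = 45%×92 + 13%×46.3 = 47.419 lb.
% P₂O₅ = 47.419 / 138.3 = 34.2871%.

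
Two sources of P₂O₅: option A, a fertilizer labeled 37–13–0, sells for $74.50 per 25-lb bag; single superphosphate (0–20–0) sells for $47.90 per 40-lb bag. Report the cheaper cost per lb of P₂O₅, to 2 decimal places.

$5.99 per lb P₂O₅ (single superphosphate)

option A: P₂O₅ per bag = 25 × 13% = 3.25 lb; cost = 74.50 / 3.25 = $22.9231/lb P₂O₅.
single superphosphate: P₂O₅ per bag = 40 × 20% = 8 lb; cost = 47.90 / 8 = $5.9875/lb P₂O₅.
single superphosphate is cheaper.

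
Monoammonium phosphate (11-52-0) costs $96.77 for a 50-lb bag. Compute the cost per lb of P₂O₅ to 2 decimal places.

P₂O₅ in bag = 50 × 52% = 26 lb.
Cost per lb P₂O₅ = $96.77 / 26 = $3.7219.

$3.72 per lb P₂O₅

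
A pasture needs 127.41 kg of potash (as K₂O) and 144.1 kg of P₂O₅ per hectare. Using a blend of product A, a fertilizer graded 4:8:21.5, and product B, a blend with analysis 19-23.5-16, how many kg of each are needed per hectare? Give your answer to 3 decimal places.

182.514 kg product A, 551.059 kg product B

Per-hectare balance (a = product A, b = product B):
K₂O: 0.215·a + 0.16·b = 127.41
P₂O₅: 0.08·a + 0.235·b = 144.1
From row1: a = (127.41 − 0.16·b) / 0.215.
Into row2: 0.08·(127.41 − 0.16·b)/0.215 + 0.235·b = 144.1 → b = 551.05898, a = 182.5142.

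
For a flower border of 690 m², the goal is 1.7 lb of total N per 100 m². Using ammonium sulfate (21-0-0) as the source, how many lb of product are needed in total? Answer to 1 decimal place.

55.9 lb

Product per 100 m² = 1.7 / 21% = 8.09524 lb.
Total product = 8.09524 × 690 / 100 = 55.8571 lb.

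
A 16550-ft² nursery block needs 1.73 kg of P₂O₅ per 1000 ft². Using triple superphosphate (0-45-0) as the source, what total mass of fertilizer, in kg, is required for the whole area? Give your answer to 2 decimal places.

Product per 1000 ft² = 1.73 / 45% = 3.84444 kg.
Total product = 3.84444 × 16550 / 1000 = 63.6256 kg.

63.63 kg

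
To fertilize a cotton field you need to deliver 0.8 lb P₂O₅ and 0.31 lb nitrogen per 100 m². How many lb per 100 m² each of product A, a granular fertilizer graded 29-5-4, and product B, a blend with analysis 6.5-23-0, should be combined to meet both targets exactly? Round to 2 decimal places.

0.30 lb product A, 3.41 lb product B

With a, b = lb per 100 m² of product A and product B:
P₂O₅: 0.05·a + 0.23·b = 0.8
N: 0.29·a + 0.065·b = 0.31
Eliminate a: (row1) − 0.05/0.29·(row2) → 0.218793·b = 0.746552, so b = 3.41214.
Back-substitute: a = (0.8 − 0.23·3.41214) / 0.05 = 0.304177.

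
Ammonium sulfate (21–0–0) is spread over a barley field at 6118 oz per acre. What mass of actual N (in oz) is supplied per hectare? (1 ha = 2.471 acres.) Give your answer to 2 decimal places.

3174.69 oz N per hectare

nitrogen per acre = 6118 × 21% = 1284.78 oz.
Convert to per hectare: 1284.78 × 2.471 = 3174.691 oz.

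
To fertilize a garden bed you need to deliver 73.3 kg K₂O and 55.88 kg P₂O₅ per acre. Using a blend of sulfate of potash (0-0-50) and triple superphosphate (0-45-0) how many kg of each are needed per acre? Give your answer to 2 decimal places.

Let a = kg of sulfate of potash, b = kg of triple superphosphate (per acre).
K₂O: 0.5·a + 0·b = 73.3
P₂O₅: 0·a + 0.45·b = 55.88
Solving simultaneously: a = 146.6, b = 124.178.

146.60 kg sulfate of potash, 124.18 kg triple superphosphate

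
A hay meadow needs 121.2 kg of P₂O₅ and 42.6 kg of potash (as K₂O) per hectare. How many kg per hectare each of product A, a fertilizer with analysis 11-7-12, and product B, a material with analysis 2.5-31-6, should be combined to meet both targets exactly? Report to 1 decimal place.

179.8 kg product A, 350.4 kg product B

Per-hectare balance (a = product A, b = product B):
P₂O₅: 0.07·a + 0.31·b = 121.2
K₂O: 0.12·a + 0.06·b = 42.6
Solving simultaneously: a = 179.818, b = 350.364.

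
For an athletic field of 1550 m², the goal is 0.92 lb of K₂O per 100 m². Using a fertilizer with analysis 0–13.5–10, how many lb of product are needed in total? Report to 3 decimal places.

Product per 100 m² = 0.92 / 10% = 9.2 lb.
Total product = 9.2 × 1550 / 100 = 142.6 lb.

142.600 lb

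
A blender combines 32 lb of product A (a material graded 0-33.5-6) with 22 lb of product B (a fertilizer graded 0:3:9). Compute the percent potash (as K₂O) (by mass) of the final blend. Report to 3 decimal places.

7.222% K₂O

Total mass = 32 + 22 = 54 lb.
K₂O mass = 6%×32 + 9%×22 = 3.9 lb.
% K₂O = 3.9 / 54 = 7.22222%.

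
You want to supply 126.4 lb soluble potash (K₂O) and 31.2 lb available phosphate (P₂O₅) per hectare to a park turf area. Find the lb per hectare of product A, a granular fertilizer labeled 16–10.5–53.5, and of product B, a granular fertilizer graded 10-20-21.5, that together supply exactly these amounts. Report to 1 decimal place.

220.0 lb product A, 40.5 lb product B

With a, b = lb per hectare of product A and product B:
K₂O: 0.535·a + 0.215·b = 126.4
P₂O₅: 0.105·a + 0.2·b = 31.2
From row1: a = (126.4 − 0.215·b) / 0.535.
Into row2: 0.105·(126.4 − 0.215·b)/0.535 + 0.2·b = 31.2 → b = 40.5093, a = 219.982.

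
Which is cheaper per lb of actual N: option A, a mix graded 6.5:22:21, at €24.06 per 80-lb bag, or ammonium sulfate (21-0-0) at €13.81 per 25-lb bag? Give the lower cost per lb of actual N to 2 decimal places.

option A: N per bag = 80 × 6.5% = 5.2 lb; cost = 24.06 / 5.2 = €4.6269/lb N.
ammonium sulfate: N per bag = 25 × 21% = 5.25 lb; cost = 13.81 / 5.25 = €2.6305/lb N.
ammonium sulfate is cheaper.

€2.63 per lb N (ammonium sulfate)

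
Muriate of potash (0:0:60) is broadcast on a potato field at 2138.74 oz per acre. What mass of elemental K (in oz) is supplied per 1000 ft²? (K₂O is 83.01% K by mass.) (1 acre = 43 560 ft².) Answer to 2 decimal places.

24.45 oz K per thousand sq ft

K₂O per acre = 2138.74 × 60% = 1283.24 oz.
Elemental K = 1283.24 × 0.8301 = 1065.22 oz per acre.
Convert to per 1000 ft²: 1065.22 × 0.0229568 = 24.4541 oz.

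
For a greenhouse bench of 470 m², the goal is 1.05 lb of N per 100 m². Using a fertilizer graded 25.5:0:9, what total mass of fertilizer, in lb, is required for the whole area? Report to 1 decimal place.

Product per 100 m² = 1.05 / 25.5% = 4.11765 lb.
Total product = 4.11765 × 470 / 100 = 19.3529 lb.

19.4 lb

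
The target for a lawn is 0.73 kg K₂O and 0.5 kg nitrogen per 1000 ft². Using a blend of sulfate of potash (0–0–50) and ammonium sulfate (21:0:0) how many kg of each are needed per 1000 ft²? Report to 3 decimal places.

1.460 kg sulfate of potash, 2.381 kg ammonium sulfate

Let a = kg of sulfate of potash, b = kg of ammonium sulfate (per 1000 ft²).
K₂O: 0.5·a + 0·b = 0.73
N: 0·a + 0.21·b = 0.5
Solving simultaneously: a = 1.46, b = 2.38095.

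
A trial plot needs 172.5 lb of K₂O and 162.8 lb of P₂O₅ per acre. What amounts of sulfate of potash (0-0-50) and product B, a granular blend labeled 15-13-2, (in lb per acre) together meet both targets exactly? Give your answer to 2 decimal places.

Per-acre balance (a = sulfate of potash, b = product B):
K₂O: 0.5·a + 0.02·b = 172.5
P₂O₅: 0·a + 0.13·b = 162.8
Solving simultaneously: a = 294.908, b = 1252.308.

294.91 lb sulfate of potash, 1252.31 lb product B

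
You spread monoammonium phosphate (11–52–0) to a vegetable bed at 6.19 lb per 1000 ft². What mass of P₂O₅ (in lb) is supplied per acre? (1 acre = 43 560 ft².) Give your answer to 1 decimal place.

140.2 lb P₂O₅ per acre

P₂O₅ per 1000 ft² = 6.19 × 52% = 3.2188 lb.
Convert to per acre: 3.2188 × 43.56 = 140.211 lb.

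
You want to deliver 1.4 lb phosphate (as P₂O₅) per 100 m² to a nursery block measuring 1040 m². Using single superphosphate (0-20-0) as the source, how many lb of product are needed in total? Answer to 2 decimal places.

Product per 100 m² = 1.4 / 20% = 7 lb.
Total product = 7 × 1040 / 100 = 72.8 lb.

72.80 lb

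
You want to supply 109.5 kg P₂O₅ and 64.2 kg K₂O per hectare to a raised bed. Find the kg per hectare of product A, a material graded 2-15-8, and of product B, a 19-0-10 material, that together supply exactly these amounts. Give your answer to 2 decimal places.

With a, b = kg per hectare of product A and product B:
P₂O₅: 0.15·a + 0·b = 109.5
K₂O: 0.08·a + 0.1·b = 64.2
Eliminate b: (row1) − 0/0.1·(row2) → 0.15·a = 109.5, so a = 730.
Then b = (64.2 − 0.08·730) / 0.1 = 58.

730.00 kg product A, 58.00 kg product B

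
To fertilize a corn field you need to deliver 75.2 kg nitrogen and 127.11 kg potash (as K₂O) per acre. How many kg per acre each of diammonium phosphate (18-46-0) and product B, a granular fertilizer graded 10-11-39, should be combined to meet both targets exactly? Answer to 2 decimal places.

Let a = kg of diammonium phosphate, b = kg of product B (per acre).
N: 0.18·a + 0.1·b = 75.2
K₂O: 0·a + 0.39·b = 127.11
Solving simultaneously: a = 236.709, b = 325.923.

236.71 kg diammonium phosphate, 325.92 kg product B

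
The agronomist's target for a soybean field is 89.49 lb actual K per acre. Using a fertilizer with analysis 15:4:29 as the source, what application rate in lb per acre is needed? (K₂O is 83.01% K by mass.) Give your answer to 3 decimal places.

371.746 lb of product per acre

As K₂O: 89.49 / 0.8301 = 107.806 lb per acre.
Product per acre = 107.806 / 29% = 371.7458 lb.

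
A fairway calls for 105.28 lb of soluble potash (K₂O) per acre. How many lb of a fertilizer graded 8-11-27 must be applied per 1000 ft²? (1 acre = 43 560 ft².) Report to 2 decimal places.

Product per acre = 105.28 / 27% = 389.926 lb.
Convert to per 1000 ft²: 389.926 × 0.0229568 = 8.95147 lb.

8.95 lb of product per thousand sq ft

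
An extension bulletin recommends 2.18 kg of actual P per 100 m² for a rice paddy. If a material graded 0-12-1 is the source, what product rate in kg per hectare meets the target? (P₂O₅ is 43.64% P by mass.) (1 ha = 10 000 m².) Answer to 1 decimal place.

As P₂O₅: 2.18 / 0.4364 = 4.99542 kg per 100 m².
Product per 100 m² = 4.99542 / 12% = 41.6285 kg.
Convert to per hectare: 41.6285 × 100 = 4162.848 kg.

4162.8 kg of product per hectare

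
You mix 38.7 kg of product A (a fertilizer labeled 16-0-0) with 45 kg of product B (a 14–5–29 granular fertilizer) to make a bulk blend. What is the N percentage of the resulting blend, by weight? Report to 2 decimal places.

Total mass = 38.7 + 45 = 83.7 kg.
N mass = 16%×38.7 + 14%×45 = 12.492 kg.
% N = 12.492 / 83.7 = 14.9247%.

14.92% N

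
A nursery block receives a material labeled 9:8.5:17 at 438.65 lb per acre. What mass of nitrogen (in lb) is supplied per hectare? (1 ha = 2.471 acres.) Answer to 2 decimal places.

97.55 lb N per hectare

nitrogen per acre = 438.65 × 9% = 39.4785 lb.
Convert to per hectare: 39.4785 × 2.471 = 97.5514 lb.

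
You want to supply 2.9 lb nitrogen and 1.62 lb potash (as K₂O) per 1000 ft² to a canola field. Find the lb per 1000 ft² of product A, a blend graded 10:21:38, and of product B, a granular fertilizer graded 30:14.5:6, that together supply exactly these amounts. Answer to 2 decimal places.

2.89 lb product A, 8.70 lb product B

Per-1000 ft² balance (a = product A, b = product B):
N: 0.1·a + 0.3·b = 2.9
K₂O: 0.38·a + 0.06·b = 1.62
Eliminate a: (row1) − 0.1/0.38·(row2) → 0.284211·b = 2.47368, so b = 8.7037.
Back-substitute: a = (2.9 − 0.3·8.7037) / 0.1 = 2.88889.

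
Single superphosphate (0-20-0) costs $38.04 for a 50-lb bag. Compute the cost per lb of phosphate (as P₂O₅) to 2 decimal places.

P₂O₅ in bag = 50 × 20% = 10 lb.
Cost per lb P₂O₅ = $38.04 / 10 = $3.8040.

$3.80 per lb P₂O₅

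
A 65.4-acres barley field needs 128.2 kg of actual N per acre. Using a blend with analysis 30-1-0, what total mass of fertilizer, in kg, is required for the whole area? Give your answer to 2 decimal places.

27947.60 kg

Product per acre = 128.2 / 30% = 427.333 kg.
Total product = 427.333 × 65.4 = 27947.6 kg.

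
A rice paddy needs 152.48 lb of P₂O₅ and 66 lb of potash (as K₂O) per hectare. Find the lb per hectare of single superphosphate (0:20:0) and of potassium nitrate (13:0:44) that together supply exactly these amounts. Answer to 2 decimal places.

Per-hectare balance (a = single superphosphate, b = potassium nitrate):
P₂O₅: 0.2·a + 0·b = 152.48
K₂O: 0·a + 0.44·b = 66
Solving simultaneously: a = 762.4, b = 150.

762.40 lb single superphosphate, 150.00 lb potassium nitrate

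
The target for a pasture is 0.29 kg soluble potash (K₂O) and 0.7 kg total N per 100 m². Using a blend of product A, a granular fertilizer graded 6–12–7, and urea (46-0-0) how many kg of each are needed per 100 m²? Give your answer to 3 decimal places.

4.143 kg product A, 0.981 kg urea

Per-100 m² balance (a = product A, b = urea):
K₂O: 0.07·a + 0·b = 0.29
N: 0.06·a + 0.46·b = 0.7
From row1: a = (0.29 − 0·b) / 0.07.
Into row2: 0.06·(0.29 − 0·b)/0.07 + 0.46·b = 0.7 → b = 0.981366, a = 4.14286.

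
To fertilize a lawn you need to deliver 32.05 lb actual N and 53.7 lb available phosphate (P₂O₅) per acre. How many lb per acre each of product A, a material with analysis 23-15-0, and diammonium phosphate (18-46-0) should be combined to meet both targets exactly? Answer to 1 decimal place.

64.4 lb product A, 95.7 lb diammonium phosphate

Per-acre balance (a = product A, b = diammonium phosphate):
N: 0.23·a + 0.18·b = 32.05
P₂O₅: 0.15·a + 0.46·b = 53.7
Eliminate a: (row1) − 0.23/0.15·(row2) → -0.525333·b = -50.29, so b = 95.7297.
Back-substitute: a = (32.05 − 0.18·95.7297) / 0.23 = 64.4289.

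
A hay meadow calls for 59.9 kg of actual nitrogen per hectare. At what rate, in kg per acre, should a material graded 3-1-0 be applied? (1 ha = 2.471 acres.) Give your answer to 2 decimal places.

Product per hectare = 59.9 / 3% = 1996.67 kg.
Convert to per acre: 1996.67 × 0.404694 = 808.0399 kg.

808.04 kg of product per acre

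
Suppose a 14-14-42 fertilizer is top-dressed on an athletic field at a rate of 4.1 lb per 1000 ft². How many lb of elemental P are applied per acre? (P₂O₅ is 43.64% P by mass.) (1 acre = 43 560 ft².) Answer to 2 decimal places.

P₂O₅ per 1000 ft² = 4.1 × 14% = 0.574 lb.
Elemental P = 0.574 × 0.4364 = 0.250494 lb per 1000 ft².
Convert to per acre: 0.250494 × 43.56 = 10.9115 lb.

10.91 lb P per acre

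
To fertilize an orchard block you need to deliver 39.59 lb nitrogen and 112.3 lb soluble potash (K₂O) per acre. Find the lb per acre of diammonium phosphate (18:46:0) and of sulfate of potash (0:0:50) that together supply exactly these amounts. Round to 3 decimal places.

219.944 lb diammonium phosphate, 224.600 lb sulfate of potash

Let a = lb of diammonium phosphate, b = lb of sulfate of potash (per acre).
N: 0.18·a + 0·b = 39.59
K₂O: 0·a + 0.5·b = 112.3
Solving simultaneously: a = 219.9444, b = 224.6.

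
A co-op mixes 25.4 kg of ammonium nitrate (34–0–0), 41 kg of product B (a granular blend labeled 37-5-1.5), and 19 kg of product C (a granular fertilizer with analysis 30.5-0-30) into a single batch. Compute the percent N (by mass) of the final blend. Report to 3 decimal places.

34.662% N

Total mass = 25.4 + 41 + 19 = 85.4 kg.
N mass = 34%×25.4 + 37%×41 + 30.5%×19 = 29.601 kg.
% N = 29.601 / 85.4 = 34.6616%.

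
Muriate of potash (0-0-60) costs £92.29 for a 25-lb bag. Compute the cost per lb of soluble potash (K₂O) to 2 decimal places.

K₂O in bag = 25 × 60% = 15 lb.
Cost per lb K₂O = £92.29 / 15 = £6.1527.

£6.15 per lb K₂O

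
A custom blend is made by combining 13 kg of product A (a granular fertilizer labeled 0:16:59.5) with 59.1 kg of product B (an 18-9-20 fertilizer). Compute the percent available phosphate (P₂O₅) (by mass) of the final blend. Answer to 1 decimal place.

10.3% P₂O₅

Total mass = 13 + 59.1 = 72.1 kg.
P₂O₅ mass = 16%×13 + 9%×59.1 = 7.399 kg.
% P₂O₅ = 7.399 / 72.1 = 10.2621%.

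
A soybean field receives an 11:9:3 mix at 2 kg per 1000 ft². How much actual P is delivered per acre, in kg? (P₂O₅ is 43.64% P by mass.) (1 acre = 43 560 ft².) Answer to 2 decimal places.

3.42 kg P per acre

P₂O₅ per 1000 ft² = 2 × 9% = 0.18 kg.
Elemental P = 0.18 × 0.4364 = 0.078552 kg per 1000 ft².
Convert to per acre: 0.078552 × 43.56 = 3.42173 kg.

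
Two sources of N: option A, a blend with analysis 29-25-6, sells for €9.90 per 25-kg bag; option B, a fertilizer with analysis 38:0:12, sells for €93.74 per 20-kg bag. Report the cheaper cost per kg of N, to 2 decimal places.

€1.37 per kg N (option A)

option A: N per bag = 25 × 29% = 7.25 kg; cost = 9.90 / 7.25 = €1.3655/kg N.
option B: N per bag = 20 × 38% = 7.6 kg; cost = 93.74 / 7.6 = €12.3342/kg N.
option A is cheaper.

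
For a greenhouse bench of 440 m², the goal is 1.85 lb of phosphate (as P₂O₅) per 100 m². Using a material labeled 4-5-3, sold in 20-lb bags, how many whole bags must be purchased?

Product per 100 m² = 1.85 / 5% = 37 lb.
Total product = 37 × 440 / 100 = 162.8 lb.
Bags = ⌈162.8 / 20⌉ = 9.

9 bags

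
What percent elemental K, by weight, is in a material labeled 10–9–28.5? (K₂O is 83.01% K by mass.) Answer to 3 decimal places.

%K = 28.5 × 0.8301 = 23.6578%.

23.658% K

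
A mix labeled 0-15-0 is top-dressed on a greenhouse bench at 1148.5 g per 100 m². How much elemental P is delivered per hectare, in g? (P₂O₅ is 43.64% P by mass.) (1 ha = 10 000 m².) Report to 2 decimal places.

P₂O₅ per 100 m² = 1148.5 × 15% = 172.275 g.
Elemental P = 172.275 × 0.4364 = 75.1808 g per 100 m².
Convert to per hectare: 75.1808 × 100 = 7518.081 g.

7518.08 g P per hectare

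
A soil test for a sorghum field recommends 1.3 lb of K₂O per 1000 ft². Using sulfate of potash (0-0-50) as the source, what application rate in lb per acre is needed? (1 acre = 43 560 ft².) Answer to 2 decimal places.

Product per 1000 ft² = 1.3 / 50% = 2.6 lb.
Convert to per acre: 2.6 × 43.56 = 113.256 lb.

113.26 lb of product per acre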